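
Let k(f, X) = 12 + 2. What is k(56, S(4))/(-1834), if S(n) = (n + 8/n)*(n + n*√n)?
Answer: -1/131 ≈ -0.0076336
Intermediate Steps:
S(n) = (n + n^(3/2))*(n + 8/n) (S(n) = (n + 8/n)*(n + n^(3/2)) = (n + n^(3/2))*(n + 8/n))
k(f, X) = 14
k(56, S(4))/(-1834) = 14/(-1834) = 14*(-1/1834) = -1/131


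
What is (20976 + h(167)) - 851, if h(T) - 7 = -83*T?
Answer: 6271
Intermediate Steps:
h(T) = 7 - 83*T
(20976 + h(167)) - 851 = (20976 + (7 - 83*167)) - 851 = (20976 + (7 - 13861)) - 851 = (20976 - 13854) - 851 = 7122 - 851 = 6271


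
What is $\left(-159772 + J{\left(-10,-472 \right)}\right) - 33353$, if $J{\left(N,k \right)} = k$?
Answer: $-193597$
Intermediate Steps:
$\left(-159772 + J{\left(-10,-472 \right)}\right) - 33353 = \left(-159772 - 472\right) - 33353 = -160244 - 33353 = -193597$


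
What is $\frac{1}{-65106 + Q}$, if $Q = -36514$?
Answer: $- \frac{1}{101620} \approx -9.8406 \cdot 10^{-6}$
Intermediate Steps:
$\frac{1}{-65106 + Q} = \frac{1}{-65106 - 36514} = \frac{1}{-101620} = - \frac{1}{101620}$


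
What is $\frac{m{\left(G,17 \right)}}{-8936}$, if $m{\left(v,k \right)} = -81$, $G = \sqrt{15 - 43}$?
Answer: $\frac{81}{8936} \approx 0.0090645$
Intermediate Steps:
$G = 2 i \sqrt{7}$ ($G = \sqrt{-28} = 2 i \sqrt{7} \approx 5.2915 i$)
$\frac{m{\left(G,17 \right)}}{-8936} = - \frac{81}{-8936} = \left(-81\right) \left(- \frac{1}{8936}\right) = \frac{81}{8936}$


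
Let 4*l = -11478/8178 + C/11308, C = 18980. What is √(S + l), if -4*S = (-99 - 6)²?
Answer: I*√163685834339582841/7706402 ≈ 52.499*I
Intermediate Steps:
S = -11025/4 (S = -(-99 - 6)²/4 = -¼*(-105)² = -¼*11025 = -11025/4 ≈ -2756.3)
l = 264846/3853201 (l = (-11478/8178 + 18980/11308)/4 = (-11478*1/8178 + 18980*(1/11308))/4 = (-1913/1363 + 4745/2827)/4 = (¼)*(1059384/3853201) = 264846/3853201 ≈ 0.068734)
√(S + l) = √(-11025/4 + 264846/3853201) = √(-42480481641/15412804) = I*√163685834339582841/7706402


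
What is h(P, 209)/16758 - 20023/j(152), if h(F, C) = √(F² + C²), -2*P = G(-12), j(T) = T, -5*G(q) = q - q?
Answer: -8829307/67032 ≈ -131.72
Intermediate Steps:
G(q) = 0 (G(q) = -(q - q)/5 = -⅕*0 = 0)
P = 0 (P = -½*0 = 0)
h(F, C) = √(C² + F²)
h(P, 209)/16758 - 20023/j(152) = √(209² + 0²)/16758 - 20023/152 = √(43681 + 0)*(1/16758) - 20023*1/152 = √43681*(1/16758) - 20023/152 = 209*(1/16758) - 20023/152 = 11/882 - 20023/152 = -8829307/67032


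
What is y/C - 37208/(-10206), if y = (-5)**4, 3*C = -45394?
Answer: 834941851/231645582 ≈ 3.6044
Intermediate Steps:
C = -45394/3 (C = (1/3)*(-45394) = -45394/3 ≈ -15131.)
y = 625
y/C - 37208/(-10206) = 625/(-45394/3) - 37208/(-10206) = 625*(-3/45394) - 37208*(-1/10206) = -1875/45394 + 18604/5103 = 834941851/231645582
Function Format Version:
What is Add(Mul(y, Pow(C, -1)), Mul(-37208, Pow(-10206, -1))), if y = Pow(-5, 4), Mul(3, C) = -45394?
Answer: Rational(834941851, 231645582) ≈ 3.6044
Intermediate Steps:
C = Rational(-45394, 3) (C = Mul(Rational(1, 3), -45394) = Rational(-45394, 3) ≈ -15131.)
y = 625
Add(Mul(y, Pow(C, -1)), Mul(-37208, Pow(-10206, -1))) = Add(Mul(625, Pow(Rational(-45394, 3), -1)), Mul(-37208, Pow(-10206, -1))) = Add(Mul(625, Rational(-3, 45394)), Mul(-37208, Rational(-1, 10206))) = Add(Rational(-1875, 45394), Rational(18604, 5103)) = Rational(834941851, 231645582)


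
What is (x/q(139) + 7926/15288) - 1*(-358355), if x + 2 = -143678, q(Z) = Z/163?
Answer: 67245738359/354172 ≈ 1.8987e+5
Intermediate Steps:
q(Z) = Z/163 (q(Z) = Z*(1/163) = Z/163)
x = -143680 (x = -2 - 143678 = -143680)
(x/q(139) + 7926/15288) - 1*(-358355) = (-143680/((1/163)*139) + 7926/15288) - 1*(-358355) = (-143680/139/163 + 7926*(1/15288)) + 358355 = (-143680*163/139 + 1321/2548) + 358355 = (-23419840/139 + 1321/2548) + 358355 = -59673568701/354172 + 358355 = 67245738359/354172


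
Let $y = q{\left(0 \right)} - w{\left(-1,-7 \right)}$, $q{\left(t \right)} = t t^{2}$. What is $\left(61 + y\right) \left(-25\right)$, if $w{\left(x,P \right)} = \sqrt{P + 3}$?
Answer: $-1525 + 50 i \approx -1525.0 + 50.0 i$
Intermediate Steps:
$q{\left(t \right)} = t^{3}$
$w{\left(x,P \right)} = \sqrt{3 + P}$
$y = - 2 i$ ($y = 0^{3} - \sqrt{3 - 7} = 0 - \sqrt{-4} = 0 - 2 i = - 2 i \approx - 2.0 i$)
$\left(61 + y\right) \left(-25\right) = \left(61 - 2 i\right) \left(-25\right) = -1525 + 50 i$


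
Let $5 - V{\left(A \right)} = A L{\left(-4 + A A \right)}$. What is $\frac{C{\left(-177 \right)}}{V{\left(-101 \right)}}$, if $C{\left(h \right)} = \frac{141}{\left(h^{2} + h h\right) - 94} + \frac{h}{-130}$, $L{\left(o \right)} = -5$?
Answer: $- \frac{5546079}{2033330000} \approx -0.0027276$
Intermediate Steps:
$V{\left(A \right)} = 5 + 5 A$ ($V{\left(A \right)} = 5 - A \left(-5\right) = 5 - - 5 A = 5 + 5 A$)
$C{\left(h \right)} = \frac{141}{-94 + 2 h^{2}} - \frac{h}{130}$ ($C{\left(h \right)} = \frac{141}{\left(h^{2} + h^{2}\right) - 94} + h \left(- \frac{1}{130}\right) = \frac{141}{2 h^{2} - 94} - \frac{h}{130} = \frac{141}{-94 + 2 h^{2}} - \frac{h}{130}$)
$\frac{C{\left(-177 \right)}}{V{\left(-101 \right)}} = \frac{\frac{1}{130} \frac{1}{-47 + \left(-177\right)^{2}} \left(9165 - \left(-177\right)^{3} + 47 \left(-177\right)\right)}{5 + 5 \left(-101\right)} = \frac{\frac{1}{130} \frac{1}{-47 + 31329} \left(9165 - -5545233 - 8319\right)}{5 - 505} = \frac{\frac{1}{130} \cdot \frac{1}{31282} \left(9165 + 5545233 - 8319\right)}{-500} = \frac{1}{130} \cdot \frac{1}{31282} \cdot 5546079 \left(- \frac{1}{500}\right) = \frac{5546079}{4066660} \left(- \frac{1}{500}\right) = - \frac{5546079}{2033330000}$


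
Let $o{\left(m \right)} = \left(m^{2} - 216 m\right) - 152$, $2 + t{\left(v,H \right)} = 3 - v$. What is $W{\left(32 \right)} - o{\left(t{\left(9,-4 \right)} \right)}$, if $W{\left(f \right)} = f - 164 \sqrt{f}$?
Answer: $-1608 - 656 \sqrt{2} \approx -2535.7$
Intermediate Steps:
$t{\left(v,H \right)} = 1 - v$ ($t{\left(v,H \right)} = -2 - \left(-3 + v\right) = 1 - v$)
$o{\left(m \right)} = -152 + m^{2} - 216 m$
$W{\left(32 \right)} - o{\left(t{\left(9,-4 \right)} \right)} = \left(32 - 164 \sqrt{32}\right) - \left(-152 + \left(1 - 9\right)^{2} - 216 \left(1 - 9\right)\right) = \left(32 - 164 \cdot 4 \sqrt{2}\right) - \left(-152 + \left(1 - 9\right)^{2} - 216 \left(1 - 9\right)\right) = \left(32 - 656 \sqrt{2}\right) - \left(-152 + \left(-8\right)^{2} - -1728\right) = \left(32 - 656 \sqrt{2}\right) - \left(-152 + 64 + 1728\right) = \left(32 - 656 \sqrt{2}\right) - 1640 = -1608 - 656 \sqrt{2}$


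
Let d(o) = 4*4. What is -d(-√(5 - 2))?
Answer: -16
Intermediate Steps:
d(o) = 16
-d(-√(5 - 2)) = -1*16 = -16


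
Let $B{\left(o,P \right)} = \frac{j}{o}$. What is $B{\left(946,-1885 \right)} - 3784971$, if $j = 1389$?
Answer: $- \frac{3580581177}{946} \approx -3.785 \cdot 10^{6}$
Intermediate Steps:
$B{\left(o,P \right)} = \frac{1389}{o}$
$B{\left(946,-1885 \right)} - 3784971 = \frac{1389}{946} - 3784971 = - \frac{3580581177}{946}$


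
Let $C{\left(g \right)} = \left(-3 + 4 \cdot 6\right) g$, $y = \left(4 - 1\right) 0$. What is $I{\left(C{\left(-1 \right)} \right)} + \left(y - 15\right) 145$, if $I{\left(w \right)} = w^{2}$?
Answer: $-1734$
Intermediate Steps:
$y = 0$ ($y = 3 \cdot 0 = 0$)
$C{\left(g \right)} = 21 g$ ($C{\left(g \right)} = \left(-3 + 24\right) g = 21 g$)
$I{\left(C{\left(-1 \right)} \right)} + \left(y - 15\right) 145 = \left(21 \left(-1\right)\right)^{2} + \left(0 - 15\right) 145 = \left(-21\right)^{2} + \left(0 - 15\right) 145 = 441 - 2175 = -1734$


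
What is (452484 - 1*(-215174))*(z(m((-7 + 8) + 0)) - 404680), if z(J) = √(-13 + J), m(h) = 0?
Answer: -270187839440 + 667658*I*√13 ≈ -2.7019e+11 + 2.4073e+6*I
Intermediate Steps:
(452484 - 1*(-215174))*(z(m((-7 + 8) + 0)) - 404680) = (452484 - 1*(-215174))*(√(-13 + 0) - 404680) = (452484 + 215174)*(√(-13) - 404680) = 667658*(I*√13 - 404680) = 667658*(-404680 + I*√13) = -270187839440 + 667658*I*√13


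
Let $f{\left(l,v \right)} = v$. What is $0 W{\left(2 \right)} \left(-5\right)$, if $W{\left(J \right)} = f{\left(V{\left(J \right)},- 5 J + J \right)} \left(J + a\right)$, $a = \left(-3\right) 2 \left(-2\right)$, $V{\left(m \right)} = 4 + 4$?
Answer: $0$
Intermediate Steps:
$V{\left(m \right)} = 8$
$a = 12$ ($a = \left(-6\right) \left(-2\right) = 12$)
$W{\left(J \right)} = - 4 J \left(12 + J\right)$ ($W{\left(J \right)} = \left(- 5 J + J\right) \left(J + 12\right) = - 4 J \left(12 + J\right)$)
$0 W{\left(2 \right)} \left(-5\right) = 0 \left(\left(-4\right) 2 \left(12 + 2\right)\right) \left(-5\right) = 0 \left(\left(-4\right) 2 \cdot 14\right) \left(-5\right) = 0 \left(-112\right) \left(-5\right) = 0 \left(-5\right) = 0$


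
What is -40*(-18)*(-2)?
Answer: -1440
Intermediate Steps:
-40*(-18)*(-2) = 720*(-2) = -1440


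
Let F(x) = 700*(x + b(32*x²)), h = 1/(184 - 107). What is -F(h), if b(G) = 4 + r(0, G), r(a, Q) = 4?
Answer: -61700/11 ≈ -5609.1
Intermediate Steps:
b(G) = 8 (b(G) = 4 + 4 = 8)
h = 1/77 ≈ 0.012987
F(x) = 5600 + 700*x (F(x) = 700*(x + 8) = 700*(8 + x) = 5600 + 700*x)
-F(h) = -(5600 + 700*(1/77)) = -(5600 + 100/11) = -1*61700/11 = -61700/11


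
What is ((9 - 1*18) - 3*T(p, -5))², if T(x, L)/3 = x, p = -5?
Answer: 1296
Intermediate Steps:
T(x, L) = 3*x
((9 - 1*18) - 3*T(p, -5))² = ((9 - 1*18) - 9*(-5))² = ((9 - 18) - 3*(-15))² = (-9 + 45)² = 36² = 1296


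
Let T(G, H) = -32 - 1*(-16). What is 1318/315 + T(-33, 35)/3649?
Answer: 4804342/1149435 ≈ 4.1797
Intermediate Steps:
T(G, H) = -16 (T(G, H) = -32 + 16 = -16)
1318/315 + T(-33, 35)/3649 = 1318/315 - 16/3649 = 4804342/1149435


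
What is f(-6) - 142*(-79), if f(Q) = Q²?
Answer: 11254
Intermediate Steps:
f(-6) - 142*(-79) = (-6)² - 142*(-79) = 36 + 11218 = 11254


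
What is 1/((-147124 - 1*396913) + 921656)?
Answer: 1/377619 ≈ 2.6482e-6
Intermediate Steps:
1/((-147124 - 1*396913) + 921656) = 1/((-147124 - 396913) + 921656) = 1/(-544037 + 921656) = 1/377619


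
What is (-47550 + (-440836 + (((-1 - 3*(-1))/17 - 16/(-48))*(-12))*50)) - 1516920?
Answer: -34094802/17 ≈ -2.0056e+6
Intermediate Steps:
(-47550 + (-440836 + (((-1 - 3*(-1))/17 - 16/(-48))*(-12))*50)) - 1516920 = (-47550 + (-440836 + (((-1 + 3)*(1/17) - 16*(-1/48))*(-12))*50)) - 1516920 = (-47550 + (-440836 + ((2*(1/17) + ⅓)*(-12))*50)) - 1516920 = (-47550 + (-440836 + ((2/17 + ⅓)*(-12))*50)) - 1516920 = (-47550 + (-440836 + ((23/51)*(-12))*50)) - 1516920 = (-47550 + (-440836 - 92/17*50)) - 1516920 = (-47550 + (-440836 - 4600/17)) - 1516920 = (-47550 - 7498812/17) - 1516920 = -8307162/17 - 1516920 = -34094802/17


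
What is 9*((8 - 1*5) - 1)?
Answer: 18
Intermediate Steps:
9*((8 - 1*5) - 1) = 9*((8 - 5) - 1) = 9*(3 - 1) = 9*2 = 18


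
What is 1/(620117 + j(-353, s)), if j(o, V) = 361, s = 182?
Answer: 1/620478 ≈ 1.6117e-6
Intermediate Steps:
1/(620117 + j(-353, s)) = 1/(620117 + 361) = 1/620478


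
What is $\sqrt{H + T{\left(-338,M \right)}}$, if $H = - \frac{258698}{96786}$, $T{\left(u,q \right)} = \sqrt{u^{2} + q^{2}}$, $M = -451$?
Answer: $\frac{\sqrt{-695509573 + 260209161 \sqrt{317645}}}{16131} \approx 23.684$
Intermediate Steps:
$T{\left(u,q \right)} = \sqrt{q^{2} + u^{2}}$
$H = - \frac{129349}{48393}$ ($H = \left(-258698\right) \frac{1}{96786} = - \frac{129349}{48393} \approx -2.6729$)
$\sqrt{H + T{\left(-338,M \right)}} = \sqrt{- \frac{129349}{48393} + \sqrt{\left(-451\right)^{2} + \left(-338\right)^{2}}} = \sqrt{- \frac{129349}{48393} + \sqrt{203401 + 114244}} = \sqrt{- \frac{129349}{48393} + \sqrt{317645}}$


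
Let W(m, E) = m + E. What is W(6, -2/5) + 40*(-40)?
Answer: -7972/5 ≈ -1594.4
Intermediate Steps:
W(m, E) = E + m
W(6, -2/5) + 40*(-40) = (-2/5 + 6) + 40*(-40) = (-2*⅕ + 6) - 1600 = (-⅖ + 6) - 1600 = 28/5 - 1600 = -7972/5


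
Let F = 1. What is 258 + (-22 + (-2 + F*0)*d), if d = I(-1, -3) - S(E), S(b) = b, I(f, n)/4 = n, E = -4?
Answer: 252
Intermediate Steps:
I(f, n) = 4*n
d = -8 (d = 4*(-3) - 1*(-4) = -12 + 4 = -8)
258 + (-22 + (-2 + F*0)*d) = 258 + (-22 + (-2 + 1*0)*(-8)) = 258 + (-22 + (-2 + 0)*(-8)) = 258 + (-22 - 2*(-8)) = 258 + (-22 + 16) = 258 - 6 = 252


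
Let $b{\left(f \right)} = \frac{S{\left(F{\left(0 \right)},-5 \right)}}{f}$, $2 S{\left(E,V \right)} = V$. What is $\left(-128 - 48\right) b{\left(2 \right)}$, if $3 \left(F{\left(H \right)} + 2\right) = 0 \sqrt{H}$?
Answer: $220$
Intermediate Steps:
$F{\left(H \right)} = -2$ ($F{\left(H \right)} = -2 + \frac{0 \sqrt{H}}{3} = -2 + \frac{1}{3} \cdot 0 = -2 + 0 = -2$)
$S{\left(E,V \right)} = \frac{V}{2}$
$b{\left(f \right)} = - \frac{5}{2 f}$ ($b{\left(f \right)} = \frac{\frac{1}{2} \left(-5\right)}{f} = - \frac{5}{2 f}$)
$\left(-128 - 48\right) b{\left(2 \right)} = \left(-128 - 48\right) \left(- \frac{5}{2 \cdot 2}\right) = - 176 \left(\left(- \frac{5}{2}\right) \frac{1}{2}\right) = \left(-176\right) \left(- \frac{5}{4}\right) = 220$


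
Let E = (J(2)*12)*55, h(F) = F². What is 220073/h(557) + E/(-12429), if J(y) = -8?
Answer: 1457800679/1285361607 ≈ 1.1342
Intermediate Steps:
E = -5280 (E = -8*12*55 = -96*55 = -5280)
220073/h(557) + E/(-12429) = 220073/(557²) - 5280/(-12429) = 220073/310249 - 5280*(-1/12429) = 220073*(1/310249) + 1760/4143 = 220073/310249 + 1760/4143 = 1457800679/1285361607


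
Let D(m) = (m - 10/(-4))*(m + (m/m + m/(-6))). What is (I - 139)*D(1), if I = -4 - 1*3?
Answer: -5621/6 ≈ -936.83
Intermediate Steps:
I = -7 (I = -4 - 3 = -7)
D(m) = (1 + 5*m/6)*(5/2 + m) (D(m) = (m - 10*(-¼))*(m + (1 + m*(-⅙))) = (m + 5/2)*(m + (1 - m/6)) = (5/2 + m)*(1 + 5*m/6) = (1 + 5*m/6)*(5/2 + m))
(I - 139)*D(1) = (-7 - 139)*(5/2 + (⅚)*1² + (37/12)*1) = -146*(5/2 + (⅚)*1 + 37/12) = -146*(5/2 + ⅚ + 37/12) = -146*77/12 = -5621/6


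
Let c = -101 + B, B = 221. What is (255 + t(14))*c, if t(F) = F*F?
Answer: 54120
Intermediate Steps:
t(F) = F**2
c = 120 (c = -101 + 221 = 120)
(255 + t(14))*c = (255 + 14**2)*120 = (255 + 196)*120 = 451*120 = 54120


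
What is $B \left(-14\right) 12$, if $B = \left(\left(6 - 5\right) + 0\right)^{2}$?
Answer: $-168$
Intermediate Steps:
$B = 1$ ($B = \left(1 + 0\right)^{2} = 1^{2} = 1$)
$B \left(-14\right) 12 = 1 \left(-14\right) 12 = \left(-14\right) 12 = -168$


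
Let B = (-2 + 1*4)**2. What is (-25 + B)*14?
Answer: -294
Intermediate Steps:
B = 4 (B = (-2 + 4)**2 = 2**2 = 4)
(-25 + B)*14 = (-25 + 4)*14 = -21*14 = -294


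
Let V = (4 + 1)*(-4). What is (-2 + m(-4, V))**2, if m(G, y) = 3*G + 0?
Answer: 196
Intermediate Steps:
V = -20 (V = 5*(-4) = -20)
m(G, y) = 3*G
(-2 + m(-4, V))**2 = (-2 + 3*(-4))**2 = (-2 - 12)**2 = (-14)**2 = 196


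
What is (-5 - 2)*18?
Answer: -126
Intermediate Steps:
(-5 - 2)*18 = -7*18 = -126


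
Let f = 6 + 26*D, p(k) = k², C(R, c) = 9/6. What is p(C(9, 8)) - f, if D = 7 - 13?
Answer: 609/4 ≈ 152.25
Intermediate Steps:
C(R, c) = 3/2 (C(R, c) = 9*(⅙) = 3/2)
D = -6
f = -150 (f = 6 + 26*(-6) = 6 - 156 = -150)
p(C(9, 8)) - f = (3/2)² - 1*(-150) = 9/4 + 150 = 609/4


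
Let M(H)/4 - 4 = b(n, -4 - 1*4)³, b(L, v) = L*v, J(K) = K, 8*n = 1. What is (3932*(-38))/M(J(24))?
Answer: -37354/3 ≈ -12451.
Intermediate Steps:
n = ⅛ (n = (⅛)*1 = ⅛ ≈ 0.12500)
M(H) = 12 (M(H) = 16 + 4*((-4 - 1*4)/8)³ = 16 + 4*((-4 - 4)/8)³ = 16 + 4*((⅛)*(-8))³ = 16 + 4*(-1)³ = 16 + 4*(-1) = 16 - 4 = 12)
(3932*(-38))/M(J(24)) = (3932*(-38))/12 = -149416*1/12 = -37354/3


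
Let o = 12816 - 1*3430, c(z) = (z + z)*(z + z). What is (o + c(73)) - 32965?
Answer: -2263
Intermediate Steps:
c(z) = 4*z² (c(z) = (2*z)*(2*z) = 4*z²)
o = 9386 (o = 12816 - 3430 = 9386)
(o + c(73)) - 32965 = (9386 + 4*73²) - 32965 = (9386 + 4*5329) - 32965 = (9386 + 21316) - 32965 = 30702 - 32965 = -2263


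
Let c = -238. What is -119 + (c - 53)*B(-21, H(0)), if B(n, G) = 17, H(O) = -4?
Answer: -5066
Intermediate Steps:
-119 + (c - 53)*B(-21, H(0)) = -119 + (-238 - 53)*17 = -119 - 291*17 = -119 - 4947 = -5066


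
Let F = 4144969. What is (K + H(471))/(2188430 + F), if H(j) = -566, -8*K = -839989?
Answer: 92829/5629688 ≈ 0.016489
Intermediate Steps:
K = 839989/8 (K = -1/8*(-839989) = 839989/8 ≈ 1.0500e+5)
(K + H(471))/(2188430 + F) = (839989/8 - 566)/(2188430 + 4144969) = (835461/8)/6333399 = (835461/8)*(1/6333399) = 92829/5629688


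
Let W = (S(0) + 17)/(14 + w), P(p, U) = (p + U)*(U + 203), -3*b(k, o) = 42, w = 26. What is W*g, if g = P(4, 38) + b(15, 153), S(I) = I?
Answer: 42959/10 ≈ 4295.9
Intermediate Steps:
b(k, o) = -14 (b(k, o) = -⅓*42 = -14)
P(p, U) = (203 + U)*(U + p) (P(p, U) = (U + p)*(203 + U) = (203 + U)*(U + p))
g = 10108 (g = (38² + 203*38 + 203*4 + 38*4) - 14 = (1444 + 7714 + 812 + 152) - 14 = 10122 - 14 = 10108)
W = 17/40 (W = (0 + 17)/(14 + 26) = 17/40 ≈ 0.42500)
W*g = (17/40)*10108 = 42959/10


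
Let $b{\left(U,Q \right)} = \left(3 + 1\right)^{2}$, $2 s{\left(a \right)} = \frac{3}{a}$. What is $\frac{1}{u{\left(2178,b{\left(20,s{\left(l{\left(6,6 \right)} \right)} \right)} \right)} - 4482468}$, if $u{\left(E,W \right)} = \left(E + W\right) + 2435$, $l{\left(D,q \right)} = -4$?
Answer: $- \frac{1}{4477839} \approx -2.2332 \cdot 10^{-7}$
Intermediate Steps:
$s{\left(a \right)} = \frac{3}{2 a}$ ($s{\left(a \right)} = \frac{3 \frac{1}{a}}{2} = \frac{3}{2 a}$)
$b{\left(U,Q \right)} = 16$ ($b{\left(U,Q \right)} = 4^{2} = 16$)
$u{\left(E,W \right)} = 2435 + E + W$
$\frac{1}{u{\left(2178,b{\left(20,s{\left(l{\left(6,6 \right)} \right)} \right)} \right)} - 4482468} = \frac{1}{\left(2435 + 2178 + 16\right) - 4482468} = \frac{1}{4629 - 4482468} = \frac{1}{-4477839} = - \frac{1}{4477839}$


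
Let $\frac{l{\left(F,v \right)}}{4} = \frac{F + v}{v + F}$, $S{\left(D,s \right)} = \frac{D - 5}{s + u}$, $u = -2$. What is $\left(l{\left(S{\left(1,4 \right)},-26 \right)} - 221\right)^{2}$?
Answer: $47089$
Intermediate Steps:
$S{\left(D,s \right)} = \frac{-5 + D}{-2 + s}$ ($S{\left(D,s \right)} = \frac{D - 5}{s - 2} = \frac{-5 + D}{-2 + s}$)
$l{\left(F,v \right)} = 4$ ($l{\left(F,v \right)} = 4 \frac{F + v}{v + F} = 4 \frac{F + v}{F + v} = 4 \cdot 1 = 4$)
$\left(l{\left(S{\left(1,4 \right)},-26 \right)} - 221\right)^{2} = \left(4 - 221\right)^{2} = \left(-217\right)^{2} = 47089$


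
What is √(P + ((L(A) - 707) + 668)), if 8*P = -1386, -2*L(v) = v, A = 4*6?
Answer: I*√897/2 ≈ 14.975*I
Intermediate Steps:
A = 24
L(v) = -v/2
P = -693/4 (P = (⅛)*(-1386) = -693/4 ≈ -173.25)
√(P + ((L(A) - 707) + 668)) = √(-693/4 + ((-½*24 - 707) + 668)) = √(-693/4 + ((-12 - 707) + 668)) = √(-693/4 + (-719 + 668)) = √(-693/4 - 51) = √(-897/4) = I*√897/2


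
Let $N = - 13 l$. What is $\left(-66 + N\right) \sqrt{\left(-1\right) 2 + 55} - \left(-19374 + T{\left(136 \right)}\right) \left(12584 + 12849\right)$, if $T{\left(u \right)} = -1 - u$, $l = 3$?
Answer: $496223263 - 105 \sqrt{53} \approx 4.9622 \cdot 10^{8}$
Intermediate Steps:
$N = -39$ ($N = \left(-13\right) 3 = -39$)
$\left(-66 + N\right) \sqrt{\left(-1\right) 2 + 55} - \left(-19374 + T{\left(136 \right)}\right) \left(12584 + 12849\right) = \left(-66 - 39\right) \sqrt{\left(-1\right) 2 + 55} - \left(-19374 - 137\right) \left(12584 + 12849\right) = - 105 \sqrt{-2 + 55} - \left(-19374 - 137\right) 25433 = - 105 \sqrt{53} - \left(-19374 - 137\right) 25433 = - 105 \sqrt{53} - \left(-19511\right) 25433 = - 105 \sqrt{53} - -496223263 = - 105 \sqrt{53} + 496223263 = 496223263 - 105 \sqrt{53}$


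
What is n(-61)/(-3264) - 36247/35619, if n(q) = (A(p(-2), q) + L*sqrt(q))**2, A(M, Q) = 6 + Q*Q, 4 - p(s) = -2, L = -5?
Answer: -41235895307/9688368 + 18635*I*sqrt(61)/1632 ≈ -4256.2 + 89.181*I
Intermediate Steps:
p(s) = 6 (p(s) = 4 - 1*(-2) = 4 + 2 = 6)
A(M, Q) = 6 + Q**2
n(q) = (6 + q**2 - 5*sqrt(q))**2 (n(q) = ((6 + q**2) - 5*sqrt(q))**2 = (6 + q**2 - 5*sqrt(q))**2)
n(-61)/(-3264) - 36247/35619 = (6 + (-61)**2 - 5*I*sqrt(61))**2/(-3264) - 36247/35619 = (6 + 3721 - 5*I*sqrt(61))**2*(-1/3264) - 36247*1/35619 = (6 + 3721 - 5*I*sqrt(61))**2*(-1/3264) - 36247/35619 = (3727 - 5*I*sqrt(61))**2*(-1/3264) - 36247/35619 = -(3727 - 5*I*sqrt(61))**2/3264 - 36247/35619 = -36247/35619 - (3727 - 5*I*sqrt(61))**2/3264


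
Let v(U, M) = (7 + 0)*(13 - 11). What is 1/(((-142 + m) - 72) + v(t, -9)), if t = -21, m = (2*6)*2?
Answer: -1/176 ≈ -0.0056818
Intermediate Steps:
m = 24 (m = 12*2 = 24)
v(U, M) = 14 (v(U, M) = 7*2 = 14)
1/(((-142 + m) - 72) + v(t, -9)) = 1/(((-142 + 24) - 72) + 14) = 1/((-118 - 72) + 14) = 1/(-190 + 14) = 1/(-176) = -1/176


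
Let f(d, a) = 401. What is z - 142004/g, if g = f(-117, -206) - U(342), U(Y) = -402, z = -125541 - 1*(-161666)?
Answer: 28866371/803 ≈ 35948.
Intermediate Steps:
z = 36125 (z = -125541 + 161666 = 36125)
g = 803 (g = 401 - 1*(-402) = 401 + 402 = 803)
z - 142004/g = 36125 - 142004/803 = 28866371/803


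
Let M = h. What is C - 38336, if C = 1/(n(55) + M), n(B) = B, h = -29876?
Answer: -1143217857/29821 ≈ -38336.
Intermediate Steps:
M = -29876
C = -1/29821 (C = 1/(55 - 29876) = 1/(-29821) = -1/29821 ≈ -3.3533e-5)
C - 38336 = -1/29821 - 38336 = -1143217857/29821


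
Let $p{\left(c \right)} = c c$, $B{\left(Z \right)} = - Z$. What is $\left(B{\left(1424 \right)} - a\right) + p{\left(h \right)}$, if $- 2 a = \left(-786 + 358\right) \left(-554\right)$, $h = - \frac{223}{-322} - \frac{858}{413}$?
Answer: $\frac{42276442705249}{360924004} \approx 1.1713 \cdot 10^{5}$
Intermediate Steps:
$h = - \frac{26311}{18998}$ ($h = \left(-223\right) \left(- \frac{1}{322}\right) - \frac{858}{413} = \frac{223}{322} - \frac{858}{413} = - \frac{26311}{18998} \approx -1.3849$)
$p{\left(c \right)} = c^{2}$
$a = -118556$ ($a = - \frac{\left(-786 + 358\right) \left(-554\right)}{2} = - \frac{\left(-428\right) \left(-554\right)}{2} = \left(- \frac{1}{2}\right) 237112 = -118556$)
$\left(B{\left(1424 \right)} - a\right) + p{\left(h \right)} = \left(\left(-1\right) 1424 - -118556\right) + \left(- \frac{26311}{18998}\right)^{2} = \left(-1424 + 118556\right) + \frac{692268721}{360924004} = 117132 + \frac{692268721}{360924004} = \frac{42276442705249}{360924004}$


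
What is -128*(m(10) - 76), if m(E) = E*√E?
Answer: 9728 - 1280*√10 ≈ 5680.3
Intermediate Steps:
m(E) = E^(3/2)
-128*(m(10) - 76) = -128*(10^(3/2) - 76) = -128*(10*√10 - 76) = -128*(-76 + 10*√10) = 9728 - 1280*√10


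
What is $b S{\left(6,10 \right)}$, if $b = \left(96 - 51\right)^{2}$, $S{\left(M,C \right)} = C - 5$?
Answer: $10125$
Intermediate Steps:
$S{\left(M,C \right)} = -5 + C$
$b = 2025$ ($b = 45^{2} = 2025$)
$b S{\left(6,10 \right)} = 2025 \left(-5 + 10\right) = 2025 \cdot 5 = 10125$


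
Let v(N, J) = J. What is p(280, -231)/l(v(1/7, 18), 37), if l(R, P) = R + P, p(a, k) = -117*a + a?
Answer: -6496/11 ≈ -590.54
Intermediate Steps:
p(a, k) = -116*a
l(R, P) = P + R
p(280, -231)/l(v(1/7, 18), 37) = (-116*280)/(37 + 18) = -32480/55 = -32480*1/55 = -6496/11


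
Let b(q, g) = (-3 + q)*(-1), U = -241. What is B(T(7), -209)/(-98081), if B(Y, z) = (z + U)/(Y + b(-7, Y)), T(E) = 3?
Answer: 450/1275053 ≈ 0.00035293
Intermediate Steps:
b(q, g) = 3 - q
B(Y, z) = (-241 + z)/(10 + Y) (B(Y, z) = (z - 241)/(Y + (3 - 1*(-7))) = (-241 + z)/(Y + (3 + 7)) = (-241 + z)/(Y + 10) = (-241 + z)/(10 + Y))
B(T(7), -209)/(-98081) = ((-241 - 209)/(10 + 3))/(-98081) = (-450/13)*(-1/98081) = ((1/13)*(-450))*(-1/98081) = -450/13*(-1/98081) = 450/1275053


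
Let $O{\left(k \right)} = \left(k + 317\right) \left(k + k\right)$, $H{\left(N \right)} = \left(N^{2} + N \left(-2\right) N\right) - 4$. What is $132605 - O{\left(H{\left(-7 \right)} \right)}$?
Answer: $160589$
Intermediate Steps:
$H{\left(N \right)} = -4 - N^{2}$ ($H{\left(N \right)} = \left(N^{2} + - 2 N N\right) - 4 = \left(N^{2} - 2 N^{2}\right) - 4 = - N^{2} - 4 = -4 - N^{2}$)
$O{\left(k \right)} = 2 k \left(317 + k\right)$ ($O{\left(k \right)} = \left(317 + k\right) 2 k = 2 k \left(317 + k\right)$)
$132605 - O{\left(H{\left(-7 \right)} \right)} = 132605 - 2 \left(-4 - \left(-7\right)^{2}\right) \left(317 - 53\right) = 132605 - 2 \left(-4 - 49\right) \left(317 - 53\right) = 132605 - 2 \left(-53\right) \left(317 - 53\right) = 132605 - 2 \left(-53\right) 264 = 132605 - -27984 = 132605 + 27984 = 160589$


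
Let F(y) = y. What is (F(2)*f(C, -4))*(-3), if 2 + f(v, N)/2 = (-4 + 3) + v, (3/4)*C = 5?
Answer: -44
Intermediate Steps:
C = 20/3 (C = (4/3)*5 = 20/3 ≈ 6.6667)
f(v, N) = -6 + 2*v (f(v, N) = -4 + 2*((-4 + 3) + v) = -4 + 2*(-1 + v) = -4 + (-2 + 2*v) = -6 + 2*v)
(F(2)*f(C, -4))*(-3) = (2*(-6 + 2*(20/3)))*(-3) = (2*(-6 + 40/3))*(-3) = (2*(22/3))*(-3) = (44/3)*(-3) = -44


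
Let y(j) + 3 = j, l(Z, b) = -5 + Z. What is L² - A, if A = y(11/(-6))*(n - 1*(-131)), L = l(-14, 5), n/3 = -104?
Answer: -3083/6 ≈ -513.83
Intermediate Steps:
n = -312 (n = 3*(-104) = -312)
y(j) = -3 + j
L = -19 (L = -5 - 14 = -19)
A = 5249/6 (A = (-3 + 11/(-6))*(-312 - 1*(-131)) = (-3 + 11*(-⅙))*(-312 + 131) = (-3 - 11/6)*(-181) = -29/6*(-181) = 5249/6 ≈ 874.83)
L² - A = (-19)² - 1*5249/6 = 361 - 5249/6 = -3083/6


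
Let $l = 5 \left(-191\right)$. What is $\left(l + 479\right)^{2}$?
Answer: $226576$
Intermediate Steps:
$l = -955$
$\left(l + 479\right)^{2} = \left(-955 + 479\right)^{2} = \left(-476\right)^{2} = 226576$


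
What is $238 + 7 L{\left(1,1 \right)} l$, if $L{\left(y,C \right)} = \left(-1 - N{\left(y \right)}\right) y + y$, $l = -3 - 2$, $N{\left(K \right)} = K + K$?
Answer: $308$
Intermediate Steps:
$N{\left(K \right)} = 2 K$
$l = -5$
$L{\left(y,C \right)} = y + y \left(-1 - 2 y\right)$ ($L{\left(y,C \right)} = \left(-1 - 2 y\right) y + y = y \left(-1 - 2 y\right) + y = y + y \left(-1 - 2 y\right)$)
$238 + 7 L{\left(1,1 \right)} l = 238 + 7 \left(- 2 \cdot 1^{2}\right) \left(-5\right) = 238 + 7 \left(\left(-2\right) 1\right) \left(-5\right) = 238 + 7 \left(-2\right) \left(-5\right) = 238 - -70 = 238 + 70 = 308$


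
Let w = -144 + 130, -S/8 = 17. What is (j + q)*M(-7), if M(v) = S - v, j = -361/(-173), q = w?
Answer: 265869/173 ≈ 1536.8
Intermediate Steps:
S = -136 (S = -8*17 = -136)
w = -14
q = -14
j = 361/173 (j = -361*(-1/173) = 361/173 ≈ 2.0867)
M(v) = -136 - v
(j + q)*M(-7) = (361/173 - 14)*(-136 - 1*(-7)) = -2061*(-136 + 7)/173 = -2061/173*(-129) = 265869/173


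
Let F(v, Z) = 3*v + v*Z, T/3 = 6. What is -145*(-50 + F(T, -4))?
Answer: 9860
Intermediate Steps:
T = 18 (T = 3*6 = 18)
F(v, Z) = 3*v + Z*v
-145*(-50 + F(T, -4)) = -145*(-50 + 18*(3 - 4)) = -145*(-50 + 18*(-1)) = -145*(-50 - 18) = -145*(-68) = 9860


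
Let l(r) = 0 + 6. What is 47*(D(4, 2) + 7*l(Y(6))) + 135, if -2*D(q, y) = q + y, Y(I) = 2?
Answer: 1968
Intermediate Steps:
l(r) = 6
D(q, y) = -q/2 - y/2 (D(q, y) = -(q + y)/2 = -q/2 - y/2)
47*(D(4, 2) + 7*l(Y(6))) + 135 = 47*((-½*4 - ½*2) + 7*6) + 135 = 47*((-2 - 1) + 42) + 135 = 47*(-3 + 42) + 135 = 47*39 + 135 = 1833 + 135 = 1968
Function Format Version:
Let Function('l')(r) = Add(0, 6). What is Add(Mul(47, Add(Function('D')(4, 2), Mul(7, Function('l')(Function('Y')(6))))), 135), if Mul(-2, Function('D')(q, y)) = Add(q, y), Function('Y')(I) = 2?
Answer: 1968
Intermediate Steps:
Function('l')(r) = 6
Function('D')(q, y) = Add(Mul(Rational(-1, 2), q), Mul(Rational(-1, 2), y)) (Function('D')(q, y) = Mul(Rational(-1, 2), Add(q, y)) = Add(Mul(Rational(-1, 2), q), Mul(Rational(-1, 2), y)))
Add(Mul(47, Add(Function('D')(4, 2), Mul(7, Function('l')(Function('Y')(6))))), 135) = Add(Mul(47, Add(Add(Mul(Rational(-1, 2), 4), Mul(Rational(-1, 2), 2)), Mul(7, 6))), 135) = Add(Mul(47, Add(Add(-2, -1), 42)), 135) = Add(Mul(47, Add(-3, 42)), 135) = Add(Mul(47, 39), 135) = Add(1833, 135) = 1968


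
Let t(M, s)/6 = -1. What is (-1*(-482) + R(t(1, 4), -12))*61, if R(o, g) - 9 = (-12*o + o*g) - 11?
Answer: 38064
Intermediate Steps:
t(M, s) = -6 (t(M, s) = 6*(-1) = -6)
R(o, g) = -2 - 12*o + g*o (R(o, g) = 9 + ((-12*o + o*g) - 11) = 9 + ((-12*o + g*o) - 11) = 9 + (-11 - 12*o + g*o) = -2 - 12*o + g*o)
(-1*(-482) + R(t(1, 4), -12))*61 = (-1*(-482) + (-2 - 12*(-6) - 12*(-6)))*61 = (482 + (-2 + 72 + 72))*61 = (482 + 142)*61 = 624*61 = 38064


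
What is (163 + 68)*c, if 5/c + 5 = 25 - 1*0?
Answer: 231/4 ≈ 57.750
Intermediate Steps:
c = ¼ (c = 5/(-5 + (25 - 1*0)) = 5/(-5 + (25 + 0)) = 5/(-5 + 25) = 5/20 = 5*(1/20) = ¼ ≈ 0.25000)
(163 + 68)*c = (163 + 68)*(¼) = 231*(¼) = 231/4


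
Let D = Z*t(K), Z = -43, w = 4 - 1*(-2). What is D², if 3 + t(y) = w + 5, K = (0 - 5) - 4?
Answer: 118336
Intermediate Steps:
w = 6 (w = 4 + 2 = 6)
K = -9 (K = -5 - 4 = -9)
t(y) = 8 (t(y) = -3 + (6 + 5) = -3 + 11 = 8)
D = -344 (D = -43*8 = -344)
D² = (-344)² = 118336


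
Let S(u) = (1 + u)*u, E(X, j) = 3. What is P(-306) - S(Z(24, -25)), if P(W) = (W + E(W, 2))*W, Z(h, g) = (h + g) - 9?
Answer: 92628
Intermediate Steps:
Z(h, g) = -9 + g + h (Z(h, g) = (g + h) - 9 = -9 + g + h)
P(W) = W*(3 + W) (P(W) = (W + 3)*W = (3 + W)*W = W*(3 + W))
S(u) = u*(1 + u)
P(-306) - S(Z(24, -25)) = -306*(3 - 306) - (-9 - 25 + 24)*(1 + (-9 - 25 + 24)) = -306*(-303) - (-10)*(1 - 10) = 92718 - (-10)*(-9) = 92718 - 1*90 = 92718 - 90 = 92628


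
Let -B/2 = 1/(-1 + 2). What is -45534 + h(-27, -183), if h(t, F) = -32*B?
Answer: -45470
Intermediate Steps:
B = -2 (B = -2/(-1 + 2) = -2/1 = -2*1 = -2)
h(t, F) = 64 (h(t, F) = -32*(-2) = 64)
-45534 + h(-27, -183) = -45534 + 64 = -45470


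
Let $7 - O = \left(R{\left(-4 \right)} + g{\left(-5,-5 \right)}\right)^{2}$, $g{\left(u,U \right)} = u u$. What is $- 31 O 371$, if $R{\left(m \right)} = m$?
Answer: $4991434$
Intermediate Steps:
$g{\left(u,U \right)} = u^{2}$
$O = -434$ ($O = 7 - \left(-4 + \left(-5\right)^{2}\right)^{2} = 7 - \left(-4 + 25\right)^{2} = 7 - 21^{2} = 7 - 441 = -434$)
$- 31 O 371 = \left(-31\right) \left(-434\right) 371 = 13454 \cdot 371 = 4991434$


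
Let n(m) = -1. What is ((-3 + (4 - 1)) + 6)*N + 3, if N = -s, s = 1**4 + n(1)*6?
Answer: 33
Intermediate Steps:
s = -5 (s = 1**4 - 1*6 = 1 - 6 = -5)
N = 5 (N = -1*(-5) = 5)
((-3 + (4 - 1)) + 6)*N + 3 = ((-3 + (4 - 1)) + 6)*5 + 3 = ((-3 + 3) + 6)*5 + 3 = (0 + 6)*5 + 3 = 6*5 + 3 = 30 + 3 = 33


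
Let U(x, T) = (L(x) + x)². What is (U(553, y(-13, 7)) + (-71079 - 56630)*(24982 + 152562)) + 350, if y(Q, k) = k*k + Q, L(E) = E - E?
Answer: -22673660537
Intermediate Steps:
L(E) = 0
y(Q, k) = Q + k² (y(Q, k) = k² + Q = Q + k²)
U(x, T) = x² (U(x, T) = (0 + x)² = x²)
(U(553, y(-13, 7)) + (-71079 - 56630)*(24982 + 152562)) + 350 = (553² + (-71079 - 56630)*(24982 + 152562)) + 350 = (305809 - 127709*177544) + 350 = (305809 - 22673966696) + 350 = -22673660887 + 350 = -22673660537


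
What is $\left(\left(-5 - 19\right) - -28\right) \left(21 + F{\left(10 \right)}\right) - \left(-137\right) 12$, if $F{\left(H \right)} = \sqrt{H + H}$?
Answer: $1728 + 8 \sqrt{5} \approx 1745.9$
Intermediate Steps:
$F{\left(H \right)} = \sqrt{2} \sqrt{H}$ ($F{\left(H \right)} = \sqrt{2 H} = \sqrt{2} \sqrt{H}$)
$\left(\left(-5 - 19\right) - -28\right) \left(21 + F{\left(10 \right)}\right) - \left(-137\right) 12 = \left(\left(-5 - 19\right) - -28\right) \left(21 + \sqrt{2} \sqrt{10}\right) - \left(-137\right) 12 = \left(-24 + 28\right) \left(21 + 2 \sqrt{5}\right) - -1644 = 4 \left(21 + 2 \sqrt{5}\right) + 1644 = \left(84 + 8 \sqrt{5}\right) + 1644 = 1728 + 8 \sqrt{5}$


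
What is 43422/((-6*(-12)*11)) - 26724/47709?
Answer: 37971385/699732 ≈ 54.266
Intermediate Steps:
43422/((-6*(-12)*11)) - 26724/47709 = 43422/((72*11)) - 26724*1/47709 = 43422/792 - 8908/15903 = 43422*(1/792) - 8908/15903 = 7237/132 - 8908/15903 = 37971385/699732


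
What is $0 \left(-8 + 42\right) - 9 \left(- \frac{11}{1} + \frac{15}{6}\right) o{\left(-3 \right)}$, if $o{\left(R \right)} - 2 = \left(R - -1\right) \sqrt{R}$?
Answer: $153 - 153 i \sqrt{3} \approx 153.0 - 265.0 i$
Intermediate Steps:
$o{\left(R \right)} = 2 + \sqrt{R} \left(1 + R\right)$ ($o{\left(R \right)} = 2 + \left(R - -1\right) \sqrt{R} = 2 + \left(R + 1\right) \sqrt{R} = 2 + \left(1 + R\right) \sqrt{R} = 2 + \sqrt{R} \left(1 + R\right)$)
$0 \left(-8 + 42\right) - 9 \left(- \frac{11}{1} + \frac{15}{6}\right) o{\left(-3 \right)} = 0 \left(-8 + 42\right) - 9 \left(- \frac{11}{1} + \frac{15}{6}\right) \left(2 + \sqrt{-3} + \left(-3\right)^{\frac{3}{2}}\right) = 0 \cdot 34 - 9 \left(\left(-11\right) 1 + 15 \cdot \frac{1}{6}\right) \left(2 + i \sqrt{3} - 3 i \sqrt{3}\right) = 0 - 9 \left(-11 + \frac{5}{2}\right) \left(2 - 2 i \sqrt{3}\right) = 0 - 9 \left(- \frac{17}{2}\right) \left(2 - 2 i \sqrt{3}\right) = 0 - - \frac{153 \left(2 - 2 i \sqrt{3}\right)}{2} = 0 - \left(-153 + 153 i \sqrt{3}\right) = 0 + \left(153 - 153 i \sqrt{3}\right) = 153 - 153 i \sqrt{3}$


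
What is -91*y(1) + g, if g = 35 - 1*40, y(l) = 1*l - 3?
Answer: 177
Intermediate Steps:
y(l) = -3 + l (y(l) = l - 3 = -3 + l)
g = -5 (g = 35 - 40 = -5)
-91*y(1) + g = -91*(-3 + 1) - 5 = -91*(-2) - 5 = 182 - 5 = 177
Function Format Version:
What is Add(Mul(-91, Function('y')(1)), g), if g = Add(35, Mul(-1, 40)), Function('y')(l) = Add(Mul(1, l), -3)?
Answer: 177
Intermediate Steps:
Function('y')(l) = Add(-3, l) (Function('y')(l) = Add(l, -3) = Add(-3, l))
g = -5 (g = Add(35, -40) = -5)
Add(Mul(-91, Function('y')(1)), g) = Add(Mul(-91, Add(-3, 1)), -5) = Add(Mul(-91, -2), -5) = Add(182, -5) = 177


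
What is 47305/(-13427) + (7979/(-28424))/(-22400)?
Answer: -30118872833967/8548938675200 ≈ -3.5231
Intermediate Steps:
47305/(-13427) + (7979/(-28424))/(-22400) = 47305*(-1/13427) + (7979*(-1/28424))*(-1/22400) = -47305/13427 - 7979/28424*(-1/22400) = -47305/13427 + 7979/636697600 = -30118872833967/8548938675200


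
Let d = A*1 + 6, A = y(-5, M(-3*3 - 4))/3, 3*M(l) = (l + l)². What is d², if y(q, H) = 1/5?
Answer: 8281/225 ≈ 36.804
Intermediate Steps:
M(l) = 4*l²/3 (M(l) = (l + l)²/3 = (2*l)²/3 = (4*l²)/3 = 4*l²/3)
y(q, H) = ⅕ (y(q, H) = 1*(⅕) = ⅕)
A = 1/15 (A = (⅕)/3 = (⅕)*(⅓) = 1/15 ≈ 0.066667)
d = 91/15 (d = (1/15)*1 + 6 = 1/15 + 6 = 91/15 ≈ 6.0667)
d² = (91/15)² = 8281/225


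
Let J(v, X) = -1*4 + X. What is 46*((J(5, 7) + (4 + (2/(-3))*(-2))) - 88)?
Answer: -10994/3 ≈ -3664.7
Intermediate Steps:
J(v, X) = -4 + X
46*((J(5, 7) + (4 + (2/(-3))*(-2))) - 88) = 46*(((-4 + 7) + (4 + (2/(-3))*(-2))) - 88) = 46*((3 + (4 + (2*(-⅓))*(-2))) - 88) = 46*((3 + (4 - ⅔*(-2))) - 88) = 46*((3 + (4 + 4/3)) - 88) = 46*((3 + 16/3) - 88) = 46*(25/3 - 88) = 46*(-239/3) = -10994/3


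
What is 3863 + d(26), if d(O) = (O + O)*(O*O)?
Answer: 39015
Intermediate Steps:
d(O) = 2*O³ (d(O) = (2*O)*O² = 2*O³)
3863 + d(26) = 3863 + 2*26³ = 3863 + 2*17576 = 3863 + 35152 = 39015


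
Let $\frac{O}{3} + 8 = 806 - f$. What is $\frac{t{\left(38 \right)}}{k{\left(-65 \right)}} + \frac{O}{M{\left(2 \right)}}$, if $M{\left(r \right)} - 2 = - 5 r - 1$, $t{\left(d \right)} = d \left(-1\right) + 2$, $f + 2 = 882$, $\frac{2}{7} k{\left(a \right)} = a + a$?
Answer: $\frac{37418}{1365} \approx 27.412$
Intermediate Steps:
$k{\left(a \right)} = 7 a$ ($k{\left(a \right)} = \frac{7 \left(a + a\right)}{2} = \frac{7 \cdot 2 a}{2} = 7 a$)
$f = 880$ ($f = -2 + 882 = 880$)
$t{\left(d \right)} = 2 - d$ ($t{\left(d \right)} = - d + 2 = 2 - d$)
$M{\left(r \right)} = 1 - 5 r$ ($M{\left(r \right)} = 2 - \left(1 + 5 r\right) = 1 - 5 r$)
$O = -246$ ($O = -24 + 3 \left(806 - 880\right) = -24 + 3 \left(-74\right) = -24 - 222 = -246$)
$\frac{t{\left(38 \right)}}{k{\left(-65 \right)}} + \frac{O}{M{\left(2 \right)}} = \frac{2 - 38}{7 \left(-65\right)} - \frac{246}{1 - 10} = \frac{2 - 38}{-455} - \frac{246}{1 - 10} = \left(-36\right) \left(- \frac{1}{455}\right) - \frac{246}{-9} = \frac{36}{455} - - \frac{82}{3} = \frac{36}{455} + \frac{82}{3} = \frac{37418}{1365}$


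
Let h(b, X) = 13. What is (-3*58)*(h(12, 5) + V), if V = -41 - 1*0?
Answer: 4872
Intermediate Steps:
V = -41 (V = -41 + 0 = -41)
(-3*58)*(h(12, 5) + V) = (-3*58)*(13 - 41) = -174*(-28) = 4872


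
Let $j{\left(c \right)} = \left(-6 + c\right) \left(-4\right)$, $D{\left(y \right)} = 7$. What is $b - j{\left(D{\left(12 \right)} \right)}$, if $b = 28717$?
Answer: $28721$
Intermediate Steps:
$j{\left(c \right)} = 24 - 4 c$
$b - j{\left(D{\left(12 \right)} \right)} = 28717 - \left(24 - 28\right) = 28717 - -4 = 28717 + 4 = 28721$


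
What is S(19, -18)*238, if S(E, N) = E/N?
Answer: -2261/9 ≈ -251.22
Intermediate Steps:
S(19, -18)*238 = (19/(-18))*238 = (19*(-1/18))*238 = -19/18*238 = -2261/9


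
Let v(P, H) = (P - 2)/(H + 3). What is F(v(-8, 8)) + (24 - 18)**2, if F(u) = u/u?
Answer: 37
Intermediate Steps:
v(P, H) = (-2 + P)/(3 + H)
F(u) = 1
F(v(-8, 8)) + (24 - 18)**2 = 1 + (24 - 18)**2 = 1 + 6**2 = 1 + 36 = 37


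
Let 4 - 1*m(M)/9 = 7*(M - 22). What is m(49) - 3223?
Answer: -4888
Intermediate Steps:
m(M) = 1422 - 63*M (m(M) = 36 - 63*(M - 22) = 36 - 63*(-22 + M) = 36 - 9*(-154 + 7*M) = 36 + (1386 - 63*M) = 1422 - 63*M)
m(49) - 3223 = (1422 - 63*49) - 3223 = (1422 - 3087) - 3223 = -1665 - 3223 = -4888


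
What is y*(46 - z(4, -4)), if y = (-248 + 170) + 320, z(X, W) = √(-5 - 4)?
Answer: 11132 - 726*I ≈ 11132.0 - 726.0*I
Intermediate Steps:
z(X, W) = 3*I (z(X, W) = √(-9) = 3*I)
y = 242 (y = -78 + 320 = 242)
y*(46 - z(4, -4)) = 242*(46 - 3*I) = 11132 - 726*I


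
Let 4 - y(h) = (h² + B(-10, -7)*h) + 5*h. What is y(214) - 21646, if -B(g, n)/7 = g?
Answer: -83488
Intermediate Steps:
B(g, n) = -7*g
y(h) = 4 - h² - 75*h (y(h) = 4 - ((h² + (-7*(-10))*h) + 5*h) = 4 - ((h² + 70*h) + 5*h) = 4 - (h² + 75*h) = 4 + (-h² - 75*h) = 4 - h² - 75*h)
y(214) - 21646 = (4 - 1*214² - 75*214) - 21646 = (4 - 1*45796 - 16050) - 21646 = (4 - 45796 - 16050) - 21646 = -61842 - 21646 = -83488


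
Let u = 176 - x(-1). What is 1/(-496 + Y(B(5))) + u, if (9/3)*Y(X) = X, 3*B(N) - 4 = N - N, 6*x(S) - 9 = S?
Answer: 2337013/13380 ≈ 174.66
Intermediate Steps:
x(S) = 3/2 + S/6
B(N) = 4/3 (B(N) = 4/3 + (N - N)/3 = 4/3 + (⅓)*0 = 4/3 + 0 = 4/3)
Y(X) = X/3
u = 524/3 (u = 176 - (3/2 + (⅙)*(-1)) = 176 - (3/2 - ⅙) = 176 - 1*4/3 = 176 - 4/3 = 524/3 ≈ 174.67)
1/(-496 + Y(B(5))) + u = 1/(-496 + (⅓)*(4/3)) + 524/3 = 1/(-496 + 4/9) + 524/3 = 1/(-4460/9) + 524/3 = -9/4460 + 524/3 = 2337013/13380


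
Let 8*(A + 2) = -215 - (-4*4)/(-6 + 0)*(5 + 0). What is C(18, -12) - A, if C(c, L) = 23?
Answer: 1285/24 ≈ 53.542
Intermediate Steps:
A = -733/24 (A = -2 + (-215 - (-4*4)/(-6 + 0)*(5 + 0))/8 = -2 + (-215 - -16/(-6)*5)/8 = -2 + (-215 - (-⅙*(-16))*5)/8 = -2 + (-215 - 8*5/3)/8 = -2 + (-215 - 1*40/3)/8 = -2 + (-215 - 40/3)/8 = -2 + (⅛)*(-685/3) = -2 - 685/24 = -733/24 ≈ -30.542)
C(18, -12) - A = 23 - 1*(-733/24) = 23 + 733/24 = 1285/24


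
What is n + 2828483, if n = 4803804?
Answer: 7632287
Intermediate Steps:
n + 2828483 = 4803804 + 2828483 = 7632287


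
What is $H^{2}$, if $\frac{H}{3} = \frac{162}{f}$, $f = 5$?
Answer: $\frac{236196}{25} \approx 9447.8$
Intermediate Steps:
$H = \frac{486}{5}$ ($H = 3 \cdot \frac{162}{5} = \frac{486}{5} \approx 97.2$)
$H^{2} = \left(\frac{486}{5}\right)^{2} = \frac{236196}{25}$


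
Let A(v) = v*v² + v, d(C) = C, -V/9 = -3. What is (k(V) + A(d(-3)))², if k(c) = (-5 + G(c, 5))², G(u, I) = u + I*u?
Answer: 606095161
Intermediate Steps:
V = 27 (V = -9*(-3) = 27)
A(v) = v + v³ (A(v) = v³ + v = v + v³)
k(c) = (-5 + 6*c)² (k(c) = (-5 + c*(1 + 5))² = (-5 + c*6)² = (-5 + 6*c)²)
(k(V) + A(d(-3)))² = ((-5 + 6*27)² + (-3 + (-3)³))² = ((-5 + 162)² + (-3 - 27))² = (157² - 30)² = (24649 - 30)² = 24619² = 606095161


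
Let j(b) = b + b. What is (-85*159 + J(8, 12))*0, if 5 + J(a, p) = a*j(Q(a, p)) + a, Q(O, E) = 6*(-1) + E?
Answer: 0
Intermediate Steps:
Q(O, E) = -6 + E
j(b) = 2*b
J(a, p) = -5 + a + a*(-12 + 2*p) (J(a, p) = -5 + (a*(2*(-6 + p)) + a) = -5 + (a*(-12 + 2*p) + a) = -5 + (a + a*(-12 + 2*p)) = -5 + a + a*(-12 + 2*p))
(-85*159 + J(8, 12))*0 = (-85*159 + (-5 + 8 + 2*8*(-6 + 12)))*0 = (-13515 + (-5 + 8 + 2*8*6))*0 = (-13515 + (-5 + 8 + 96))*0 = (-13515 + 99)*0 = -13416*0 = 0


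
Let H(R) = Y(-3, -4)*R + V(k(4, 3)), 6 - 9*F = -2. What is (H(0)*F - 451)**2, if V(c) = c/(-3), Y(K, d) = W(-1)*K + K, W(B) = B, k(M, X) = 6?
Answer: 16605625/81 ≈ 2.0501e+5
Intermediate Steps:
F = 8/9 (F = 2/3 - 1/9*(-2) = 2/3 + 2/9 = 8/9 ≈ 0.88889)
Y(K, d) = 0 (Y(K, d) = -K + K = 0)
V(c) = -c/3 (V(c) = c*(-1/3) = -c/3)
H(R) = -2 (H(R) = 0*R - 1/3*6 = 0 - 2 = -2)
(H(0)*F - 451)**2 = (-2*8/9 - 451)**2 = (-16/9 - 451)**2 = (-4075/9)**2 = 16605625/81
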